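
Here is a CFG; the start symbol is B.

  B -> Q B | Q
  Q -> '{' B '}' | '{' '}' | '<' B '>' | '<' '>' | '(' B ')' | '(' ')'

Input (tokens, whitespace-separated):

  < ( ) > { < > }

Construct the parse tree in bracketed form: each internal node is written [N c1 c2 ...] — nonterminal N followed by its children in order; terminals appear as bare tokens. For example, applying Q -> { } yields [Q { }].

[B [Q < [B [Q ( )]] >] [B [Q { [B [Q < >]] }]]]

B
Q B
< B > B
< Q > B
< ( ) > B
< ( ) > Q
< ( ) > { B }
< ( ) > { Q }
< ( ) > { < > }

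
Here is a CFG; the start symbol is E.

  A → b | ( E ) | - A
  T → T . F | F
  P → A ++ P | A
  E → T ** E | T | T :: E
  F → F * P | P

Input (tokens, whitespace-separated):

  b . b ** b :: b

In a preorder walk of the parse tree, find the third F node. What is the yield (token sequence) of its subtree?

b

[E [T [T [F [P [A b]]]] . [F [P [A b]]]] ** [E [T [F [P [A b]]]] :: [E [T [F [P [A b]]]]]]]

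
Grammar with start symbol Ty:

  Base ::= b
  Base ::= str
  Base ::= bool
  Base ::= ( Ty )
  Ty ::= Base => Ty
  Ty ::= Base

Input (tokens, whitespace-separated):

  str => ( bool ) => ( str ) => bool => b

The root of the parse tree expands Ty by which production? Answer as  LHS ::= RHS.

Ty ::= Base => Ty

[Ty [Base str] => [Ty [Base ( [Ty [Base bool]] )] => [Ty [Base ( [Ty [Base str]] )] => [Ty [Base bool] => [Ty [Base b]]]]]]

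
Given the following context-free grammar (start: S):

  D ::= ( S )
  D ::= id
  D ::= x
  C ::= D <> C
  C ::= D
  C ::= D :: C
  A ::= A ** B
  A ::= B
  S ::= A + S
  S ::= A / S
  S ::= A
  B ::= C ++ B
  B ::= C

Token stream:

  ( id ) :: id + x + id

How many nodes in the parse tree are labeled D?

5

[S [A [B [C [D ( [S [A [B [C [D id]]]]] )] :: [C [D id]]]]] + [S [A [B [C [D x]]]] + [S [A [B [C [D id]]]]]]]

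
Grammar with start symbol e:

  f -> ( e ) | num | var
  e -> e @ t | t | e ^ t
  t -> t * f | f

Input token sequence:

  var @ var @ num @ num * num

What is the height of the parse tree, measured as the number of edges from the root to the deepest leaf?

6

[e [e [e [e [t [f var]]] @ [t [f var]]] @ [t [f num]]] @ [t [t [f num]] * [f num]]]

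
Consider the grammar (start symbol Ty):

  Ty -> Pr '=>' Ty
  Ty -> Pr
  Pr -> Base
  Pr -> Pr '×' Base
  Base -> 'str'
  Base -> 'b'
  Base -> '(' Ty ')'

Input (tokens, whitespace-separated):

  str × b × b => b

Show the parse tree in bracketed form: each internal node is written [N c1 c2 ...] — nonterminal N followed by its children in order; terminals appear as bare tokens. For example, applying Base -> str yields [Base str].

[Ty [Pr [Pr [Pr [Base str]] × [Base b]] × [Base b]] => [Ty [Pr [Base b]]]]

Ty
Pr => Ty
Pr × Base => Ty
Pr × Base × Base => Ty
Base × Base × Base => Ty
str × Base × Base => Ty
str × b × Base => Ty
str × b × b => Ty
str × b × b => Pr
str × b × b => Base
str × b × b => b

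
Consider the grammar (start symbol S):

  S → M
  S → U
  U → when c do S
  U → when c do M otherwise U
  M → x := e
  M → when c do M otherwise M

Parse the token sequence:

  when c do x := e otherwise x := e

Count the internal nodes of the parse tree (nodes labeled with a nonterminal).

4

[S [M when c do [M x := e] otherwise [M x := e]]]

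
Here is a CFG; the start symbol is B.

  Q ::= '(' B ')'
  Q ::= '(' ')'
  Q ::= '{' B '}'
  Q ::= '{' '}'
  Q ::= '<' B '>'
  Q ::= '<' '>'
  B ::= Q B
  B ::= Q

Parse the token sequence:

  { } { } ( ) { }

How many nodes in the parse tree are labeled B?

[B [Q { }] [B [Q { }] [B [Q ( )] [B [Q { }]]]]]

4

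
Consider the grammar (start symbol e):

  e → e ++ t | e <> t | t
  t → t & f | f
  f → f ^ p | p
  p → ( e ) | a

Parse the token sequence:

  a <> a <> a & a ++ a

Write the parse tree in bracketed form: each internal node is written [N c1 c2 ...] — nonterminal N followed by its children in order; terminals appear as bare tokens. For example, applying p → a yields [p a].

[e [e [e [e [t [f [p a]]]] <> [t [f [p a]]]] <> [t [t [f [p a]]] & [f [p a]]]] ++ [t [f [p a]]]]

e
e ++ t
e <> t ++ t
e <> t <> t ++ t
t <> t <> t ++ t
f <> t <> t ++ t
p <> t <> t ++ t
a <> t <> t ++ t
a <> f <> t ++ t
a <> p <> t ++ t
a <> a <> t ++ t
a <> a <> t & f ++ t
a <> a <> f & f ++ t
a <> a <> p & f ++ t
a <> a <> a & f ++ t
a <> a <> a & p ++ t
a <> a <> a & a ++ t
a <> a <> a & a ++ f
a <> a <> a & a ++ p
a <> a <> a & a ++ a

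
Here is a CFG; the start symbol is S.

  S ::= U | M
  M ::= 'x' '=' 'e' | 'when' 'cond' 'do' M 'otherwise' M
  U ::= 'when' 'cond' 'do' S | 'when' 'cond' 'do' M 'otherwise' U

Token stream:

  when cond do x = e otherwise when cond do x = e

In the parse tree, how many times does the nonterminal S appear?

2

[S [U when cond do [M x = e] otherwise [U when cond do [S [M x = e]]]]]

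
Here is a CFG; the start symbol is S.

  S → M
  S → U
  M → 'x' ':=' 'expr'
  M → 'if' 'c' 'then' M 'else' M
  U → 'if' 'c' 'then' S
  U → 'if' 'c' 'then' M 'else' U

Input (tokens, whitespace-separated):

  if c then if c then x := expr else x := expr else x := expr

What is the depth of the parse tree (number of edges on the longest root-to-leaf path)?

[S [M if c then [M if c then [M x := expr] else [M x := expr]] else [M x := expr]]]

4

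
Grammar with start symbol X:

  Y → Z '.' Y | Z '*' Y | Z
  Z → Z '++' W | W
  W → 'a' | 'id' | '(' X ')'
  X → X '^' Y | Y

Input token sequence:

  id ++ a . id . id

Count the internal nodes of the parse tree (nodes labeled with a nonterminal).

[X [Y [Z [Z [W id]] ++ [W a]] . [Y [Z [W id]] . [Y [Z [W id]]]]]]

12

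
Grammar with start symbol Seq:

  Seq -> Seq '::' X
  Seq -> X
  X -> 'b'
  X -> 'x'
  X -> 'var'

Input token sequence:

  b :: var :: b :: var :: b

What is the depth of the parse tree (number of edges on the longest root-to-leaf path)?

6

[Seq [Seq [Seq [Seq [Seq [X b]] :: [X var]] :: [X b]] :: [X var]] :: [X b]]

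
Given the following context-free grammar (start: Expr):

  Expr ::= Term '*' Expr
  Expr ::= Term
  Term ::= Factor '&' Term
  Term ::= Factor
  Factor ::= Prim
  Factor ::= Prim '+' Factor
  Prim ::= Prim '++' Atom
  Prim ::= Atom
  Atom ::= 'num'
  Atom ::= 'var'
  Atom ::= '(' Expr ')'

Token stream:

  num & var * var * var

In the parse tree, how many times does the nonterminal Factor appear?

4

[Expr [Term [Factor [Prim [Atom num]]] & [Term [Factor [Prim [Atom var]]]]] * [Expr [Term [Factor [Prim [Atom var]]]] * [Expr [Term [Factor [Prim [Atom var]]]]]]]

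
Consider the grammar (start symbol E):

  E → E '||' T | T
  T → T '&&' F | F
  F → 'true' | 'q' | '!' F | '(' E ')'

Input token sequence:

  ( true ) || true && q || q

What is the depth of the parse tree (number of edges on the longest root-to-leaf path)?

[E [E [E [T [F ( [E [T [F true]]] )]]] || [T [T [F true]] && [F q]]] || [T [F q]]]

8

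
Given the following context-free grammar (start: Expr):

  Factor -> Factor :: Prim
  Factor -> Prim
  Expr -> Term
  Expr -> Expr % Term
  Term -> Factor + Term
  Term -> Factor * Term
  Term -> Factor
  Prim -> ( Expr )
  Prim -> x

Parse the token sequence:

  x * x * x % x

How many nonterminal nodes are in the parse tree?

14

[Expr [Expr [Term [Factor [Prim x]] * [Term [Factor [Prim x]] * [Term [Factor [Prim x]]]]]] % [Term [Factor [Prim x]]]]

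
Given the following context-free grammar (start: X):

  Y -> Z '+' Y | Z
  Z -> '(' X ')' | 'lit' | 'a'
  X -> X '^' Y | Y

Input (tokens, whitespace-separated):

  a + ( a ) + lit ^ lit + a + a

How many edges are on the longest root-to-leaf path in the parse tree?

[X [X [Y [Z a] + [Y [Z ( [X [Y [Z a]]] )] + [Y [Z lit]]]]] ^ [Y [Z lit] + [Y [Z a] + [Y [Z a]]]]]

8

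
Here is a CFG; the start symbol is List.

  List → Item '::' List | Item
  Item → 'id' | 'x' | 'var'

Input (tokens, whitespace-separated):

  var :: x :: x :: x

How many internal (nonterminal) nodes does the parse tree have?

[List [Item var] :: [List [Item x] :: [List [Item x] :: [List [Item x]]]]]

8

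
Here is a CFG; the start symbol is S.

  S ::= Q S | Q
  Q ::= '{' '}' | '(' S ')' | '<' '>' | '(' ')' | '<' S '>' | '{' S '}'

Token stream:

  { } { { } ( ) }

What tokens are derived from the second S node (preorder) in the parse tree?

[S [Q { }] [S [Q { [S [Q { }] [S [Q ( )]]] }]]]

{ { } ( ) }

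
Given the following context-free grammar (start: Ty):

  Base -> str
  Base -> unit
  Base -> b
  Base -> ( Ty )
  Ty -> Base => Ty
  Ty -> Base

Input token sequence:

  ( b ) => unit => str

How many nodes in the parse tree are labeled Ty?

4

[Ty [Base ( [Ty [Base b]] )] => [Ty [Base unit] => [Ty [Base str]]]]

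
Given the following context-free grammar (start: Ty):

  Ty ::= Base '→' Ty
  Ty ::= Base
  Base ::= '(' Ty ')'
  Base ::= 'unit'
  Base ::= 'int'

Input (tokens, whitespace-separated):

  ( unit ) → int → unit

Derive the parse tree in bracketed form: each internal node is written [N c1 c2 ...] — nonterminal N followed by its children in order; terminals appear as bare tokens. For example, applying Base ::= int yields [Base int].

Ty
Base → Ty
( Ty ) → Ty
( Base ) → Ty
( unit ) → Ty
( unit ) → Base → Ty
( unit ) → int → Ty
( unit ) → int → Base
( unit ) → int → unit

[Ty [Base ( [Ty [Base unit]] )] → [Ty [Base int] → [Ty [Base unit]]]]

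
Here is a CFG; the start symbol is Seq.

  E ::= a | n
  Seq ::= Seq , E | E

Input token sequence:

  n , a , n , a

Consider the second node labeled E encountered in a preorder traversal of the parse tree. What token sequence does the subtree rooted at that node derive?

[Seq [Seq [Seq [Seq [E n]] , [E a]] , [E n]] , [E a]]

a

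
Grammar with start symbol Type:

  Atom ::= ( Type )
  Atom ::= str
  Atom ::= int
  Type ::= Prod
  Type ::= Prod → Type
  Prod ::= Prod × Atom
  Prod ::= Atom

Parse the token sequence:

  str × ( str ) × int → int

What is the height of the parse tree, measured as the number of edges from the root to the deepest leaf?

7

[Type [Prod [Prod [Prod [Atom str]] × [Atom ( [Type [Prod [Atom str]]] )]] × [Atom int]] → [Type [Prod [Atom int]]]]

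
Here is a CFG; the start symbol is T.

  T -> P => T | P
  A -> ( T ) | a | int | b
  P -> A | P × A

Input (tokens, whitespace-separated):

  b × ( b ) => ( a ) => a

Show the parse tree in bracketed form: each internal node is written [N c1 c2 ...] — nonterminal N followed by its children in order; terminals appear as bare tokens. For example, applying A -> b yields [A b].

[T [P [P [A b]] × [A ( [T [P [A b]]] )]] => [T [P [A ( [T [P [A a]]] )]] => [T [P [A a]]]]]

T
P => T
P × A => T
A × A => T
b × A => T
b × ( T ) => T
b × ( P ) => T
b × ( A ) => T
b × ( b ) => T
b × ( b ) => P => T
b × ( b ) => A => T
b × ( b ) => ( T ) => T
b × ( b ) => ( P ) => T
b × ( b ) => ( A ) => T
b × ( b ) => ( a ) => T
b × ( b ) => ( a ) => P
b × ( b ) => ( a ) => A
b × ( b ) => ( a ) => a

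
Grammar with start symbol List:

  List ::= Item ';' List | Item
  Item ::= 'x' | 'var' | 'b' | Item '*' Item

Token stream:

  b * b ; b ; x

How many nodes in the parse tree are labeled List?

[List [Item [Item b] * [Item b]] ; [List [Item b] ; [List [Item x]]]]

3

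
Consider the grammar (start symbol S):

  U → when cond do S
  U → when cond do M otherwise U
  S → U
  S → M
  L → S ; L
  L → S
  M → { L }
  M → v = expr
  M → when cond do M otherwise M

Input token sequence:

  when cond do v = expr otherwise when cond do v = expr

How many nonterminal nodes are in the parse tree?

6

[S [U when cond do [M v = expr] otherwise [U when cond do [S [M v = expr]]]]]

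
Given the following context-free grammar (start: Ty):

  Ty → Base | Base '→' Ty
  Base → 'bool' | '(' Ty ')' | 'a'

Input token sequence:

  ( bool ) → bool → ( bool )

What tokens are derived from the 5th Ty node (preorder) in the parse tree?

[Ty [Base ( [Ty [Base bool]] )] → [Ty [Base bool] → [Ty [Base ( [Ty [Base bool]] )]]]]

bool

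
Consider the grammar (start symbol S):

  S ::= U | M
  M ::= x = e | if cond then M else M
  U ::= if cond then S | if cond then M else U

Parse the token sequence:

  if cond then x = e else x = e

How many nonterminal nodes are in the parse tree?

[S [M if cond then [M x = e] else [M x = e]]]

4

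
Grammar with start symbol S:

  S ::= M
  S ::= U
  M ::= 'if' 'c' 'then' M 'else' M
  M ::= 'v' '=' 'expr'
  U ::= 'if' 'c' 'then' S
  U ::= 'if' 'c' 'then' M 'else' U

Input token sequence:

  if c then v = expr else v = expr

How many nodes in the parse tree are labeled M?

[S [M if c then [M v = expr] else [M v = expr]]]

3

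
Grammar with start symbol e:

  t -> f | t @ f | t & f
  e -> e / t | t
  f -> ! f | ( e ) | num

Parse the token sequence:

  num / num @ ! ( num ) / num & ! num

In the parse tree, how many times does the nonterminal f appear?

8

[e [e [e [t [f num]]] / [t [t [f num]] @ [f ! [f ( [e [t [f num]]] )]]]] / [t [t [f num]] & [f ! [f num]]]]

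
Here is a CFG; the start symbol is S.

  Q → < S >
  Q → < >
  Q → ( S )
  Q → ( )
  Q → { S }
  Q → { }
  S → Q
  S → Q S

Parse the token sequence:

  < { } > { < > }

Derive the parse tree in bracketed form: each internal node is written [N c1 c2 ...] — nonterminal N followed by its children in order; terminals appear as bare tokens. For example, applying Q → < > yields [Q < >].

S
Q S
< S > S
< Q > S
< { } > S
< { } > Q
< { } > { S }
< { } > { Q }
< { } > { < > }

[S [Q < [S [Q { }]] >] [S [Q { [S [Q < >]] }]]]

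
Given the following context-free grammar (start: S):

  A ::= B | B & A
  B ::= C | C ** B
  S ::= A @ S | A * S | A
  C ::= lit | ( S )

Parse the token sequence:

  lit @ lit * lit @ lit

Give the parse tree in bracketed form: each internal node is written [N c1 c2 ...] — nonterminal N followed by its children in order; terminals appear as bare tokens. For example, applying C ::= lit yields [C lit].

[S [A [B [C lit]]] @ [S [A [B [C lit]]] * [S [A [B [C lit]]] @ [S [A [B [C lit]]]]]]]

S
A @ S
B @ S
C @ S
lit @ S
lit @ A * S
lit @ B * S
lit @ C * S
lit @ lit * S
lit @ lit * A @ S
lit @ lit * B @ S
lit @ lit * C @ S
lit @ lit * lit @ S
lit @ lit * lit @ A
lit @ lit * lit @ B
lit @ lit * lit @ C
lit @ lit * lit @ lit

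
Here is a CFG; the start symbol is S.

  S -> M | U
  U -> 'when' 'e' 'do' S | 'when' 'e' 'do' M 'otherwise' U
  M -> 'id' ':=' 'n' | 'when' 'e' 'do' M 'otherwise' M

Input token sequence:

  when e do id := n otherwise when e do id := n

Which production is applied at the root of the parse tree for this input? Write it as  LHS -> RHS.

[S [U when e do [M id := n] otherwise [U when e do [S [M id := n]]]]]

S -> U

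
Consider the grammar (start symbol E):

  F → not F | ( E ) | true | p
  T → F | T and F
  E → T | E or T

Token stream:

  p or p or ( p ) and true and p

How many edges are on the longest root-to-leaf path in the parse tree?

8

[E [E [E [T [F p]]] or [T [F p]]] or [T [T [T [F ( [E [T [F p]]] )]] and [F true]] and [F p]]]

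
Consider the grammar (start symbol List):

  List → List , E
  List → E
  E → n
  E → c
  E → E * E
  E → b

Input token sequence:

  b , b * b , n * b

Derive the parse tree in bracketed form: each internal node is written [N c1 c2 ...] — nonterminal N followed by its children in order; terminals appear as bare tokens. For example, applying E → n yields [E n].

[List [List [List [E b]] , [E [E b] * [E b]]] , [E [E n] * [E b]]]

List
List , E
List , E , E
E , E , E
b , E , E
b , E * E , E
b , b * E , E
b , b * b , E
b , b * b , E * E
b , b * b , n * E
b , b * b , n * b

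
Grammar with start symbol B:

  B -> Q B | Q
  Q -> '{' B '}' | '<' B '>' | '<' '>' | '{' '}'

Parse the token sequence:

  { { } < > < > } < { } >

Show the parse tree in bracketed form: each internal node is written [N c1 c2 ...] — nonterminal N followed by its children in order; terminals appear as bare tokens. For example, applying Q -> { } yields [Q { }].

[B [Q { [B [Q { }] [B [Q < >] [B [Q < >]]]] }] [B [Q < [B [Q { }]] >]]]

B
Q B
{ B } B
{ Q B } B
{ { } B } B
{ { } Q B } B
{ { } < > B } B
{ { } < > Q } B
{ { } < > < > } B
{ { } < > < > } Q
{ { } < > < > } < B >
{ { } < > < > } < Q >
{ { } < > < > } < { } >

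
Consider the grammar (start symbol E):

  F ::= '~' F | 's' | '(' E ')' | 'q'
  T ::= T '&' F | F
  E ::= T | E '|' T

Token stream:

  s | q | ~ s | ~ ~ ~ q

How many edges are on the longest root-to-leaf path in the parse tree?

6

[E [E [E [E [T [F s]]] | [T [F q]]] | [T [F ~ [F s]]]] | [T [F ~ [F ~ [F ~ [F q]]]]]]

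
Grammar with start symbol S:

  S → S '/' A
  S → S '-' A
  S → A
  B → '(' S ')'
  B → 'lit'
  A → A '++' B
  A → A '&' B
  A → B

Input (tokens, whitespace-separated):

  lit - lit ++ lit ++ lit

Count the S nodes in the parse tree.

[S [S [A [B lit]]] - [A [A [A [B lit]] ++ [B lit]] ++ [B lit]]]

2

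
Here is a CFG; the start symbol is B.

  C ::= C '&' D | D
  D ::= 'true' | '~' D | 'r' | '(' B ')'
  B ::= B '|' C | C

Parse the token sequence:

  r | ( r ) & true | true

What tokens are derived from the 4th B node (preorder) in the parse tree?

[B [B [B [C [D r]]] | [C [C [D ( [B [C [D r]]] )]] & [D true]]] | [C [D true]]]

r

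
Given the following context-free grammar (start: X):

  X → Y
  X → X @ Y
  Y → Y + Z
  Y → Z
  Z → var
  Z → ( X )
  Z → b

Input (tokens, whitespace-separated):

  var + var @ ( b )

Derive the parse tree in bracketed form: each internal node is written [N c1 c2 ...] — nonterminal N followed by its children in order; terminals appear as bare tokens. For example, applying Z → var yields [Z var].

[X [X [Y [Y [Z var]] + [Z var]]] @ [Y [Z ( [X [Y [Z b]]] )]]]

X
X @ Y
Y @ Y
Y + Z @ Y
Z + Z @ Y
var + Z @ Y
var + var @ Y
var + var @ Z
var + var @ ( X )
var + var @ ( Y )
var + var @ ( Z )
var + var @ ( b )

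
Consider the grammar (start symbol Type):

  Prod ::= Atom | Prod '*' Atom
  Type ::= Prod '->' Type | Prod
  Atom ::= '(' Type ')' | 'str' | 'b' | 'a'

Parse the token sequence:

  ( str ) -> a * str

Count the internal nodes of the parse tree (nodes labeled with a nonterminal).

[Type [Prod [Atom ( [Type [Prod [Atom str]]] )]] -> [Type [Prod [Prod [Atom a]] * [Atom str]]]]

11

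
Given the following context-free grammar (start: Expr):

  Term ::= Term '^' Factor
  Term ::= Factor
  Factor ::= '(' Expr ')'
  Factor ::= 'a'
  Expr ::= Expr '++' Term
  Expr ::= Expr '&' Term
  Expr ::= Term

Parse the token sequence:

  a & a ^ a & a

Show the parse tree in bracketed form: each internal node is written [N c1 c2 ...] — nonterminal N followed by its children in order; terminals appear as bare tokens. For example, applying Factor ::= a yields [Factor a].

[Expr [Expr [Expr [Term [Factor a]]] & [Term [Term [Factor a]] ^ [Factor a]]] & [Term [Factor a]]]

Expr
Expr & Term
Expr & Term & Term
Term & Term & Term
Factor & Term & Term
a & Term & Term
a & Term ^ Factor & Term
a & Factor ^ Factor & Term
a & a ^ Factor & Term
a & a ^ a & Term
a & a ^ a & Factor
a & a ^ a & a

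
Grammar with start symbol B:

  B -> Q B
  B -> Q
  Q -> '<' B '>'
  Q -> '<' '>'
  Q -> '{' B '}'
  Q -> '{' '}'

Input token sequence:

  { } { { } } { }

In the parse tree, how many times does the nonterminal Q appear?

[B [Q { }] [B [Q { [B [Q { }]] }] [B [Q { }]]]]

4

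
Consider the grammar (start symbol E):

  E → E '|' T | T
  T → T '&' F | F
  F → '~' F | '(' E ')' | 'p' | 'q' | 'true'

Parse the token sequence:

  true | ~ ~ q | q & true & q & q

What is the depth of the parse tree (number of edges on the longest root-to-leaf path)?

[E [E [E [T [F true]]] | [T [F ~ [F ~ [F q]]]]] | [T [T [T [T [F q]] & [F true]] & [F q]] & [F q]]]

6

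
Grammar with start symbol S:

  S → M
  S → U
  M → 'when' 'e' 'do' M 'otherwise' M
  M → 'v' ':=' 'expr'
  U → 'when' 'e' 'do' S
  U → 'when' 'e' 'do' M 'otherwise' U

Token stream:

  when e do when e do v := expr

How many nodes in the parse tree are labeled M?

1

[S [U when e do [S [U when e do [S [M v := expr]]]]]]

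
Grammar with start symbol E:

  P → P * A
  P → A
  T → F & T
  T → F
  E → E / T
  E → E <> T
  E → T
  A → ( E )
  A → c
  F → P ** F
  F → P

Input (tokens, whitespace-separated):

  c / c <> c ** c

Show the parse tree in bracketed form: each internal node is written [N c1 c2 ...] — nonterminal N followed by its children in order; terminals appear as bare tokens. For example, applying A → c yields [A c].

E
E <> T
E / T <> T
T / T <> T
F / T <> T
P / T <> T
A / T <> T
c / T <> T
c / F <> T
c / P <> T
c / A <> T
c / c <> T
c / c <> F
c / c <> P ** F
c / c <> A ** F
c / c <> c ** F
c / c <> c ** P
c / c <> c ** A
c / c <> c ** c

[E [E [E [T [F [P [A c]]]]] / [T [F [P [A c]]]]] <> [T [F [P [A c]] ** [F [P [A c]]]]]]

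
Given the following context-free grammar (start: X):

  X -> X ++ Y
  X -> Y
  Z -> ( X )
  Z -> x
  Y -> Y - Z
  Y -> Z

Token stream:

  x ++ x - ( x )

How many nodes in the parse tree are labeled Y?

4

[X [X [Y [Z x]]] ++ [Y [Y [Z x]] - [Z ( [X [Y [Z x]]] )]]]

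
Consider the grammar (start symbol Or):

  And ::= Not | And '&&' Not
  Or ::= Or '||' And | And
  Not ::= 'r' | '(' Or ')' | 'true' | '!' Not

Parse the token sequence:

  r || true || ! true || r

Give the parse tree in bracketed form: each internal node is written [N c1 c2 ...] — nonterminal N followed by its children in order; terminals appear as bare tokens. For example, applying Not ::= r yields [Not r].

[Or [Or [Or [Or [And [Not r]]] || [And [Not true]]] || [And [Not ! [Not true]]]] || [And [Not r]]]

Or
Or || And
Or || And || And
Or || And || And || And
And || And || And || And
Not || And || And || And
r || And || And || And
r || Not || And || And
r || true || And || And
r || true || Not || And
r || true || ! Not || And
r || true || ! true || And
r || true || ! true || Not
r || true || ! true || r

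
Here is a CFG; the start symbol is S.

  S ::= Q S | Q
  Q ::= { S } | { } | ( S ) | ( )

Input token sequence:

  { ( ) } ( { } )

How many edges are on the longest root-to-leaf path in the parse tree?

5

[S [Q { [S [Q ( )]] }] [S [Q ( [S [Q { }]] )]]]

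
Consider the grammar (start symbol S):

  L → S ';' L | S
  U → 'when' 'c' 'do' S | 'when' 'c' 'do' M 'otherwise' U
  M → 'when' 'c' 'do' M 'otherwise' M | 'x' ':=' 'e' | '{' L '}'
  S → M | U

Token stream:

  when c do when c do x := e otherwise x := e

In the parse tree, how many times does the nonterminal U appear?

1

[S [U when c do [S [M when c do [M x := e] otherwise [M x := e]]]]]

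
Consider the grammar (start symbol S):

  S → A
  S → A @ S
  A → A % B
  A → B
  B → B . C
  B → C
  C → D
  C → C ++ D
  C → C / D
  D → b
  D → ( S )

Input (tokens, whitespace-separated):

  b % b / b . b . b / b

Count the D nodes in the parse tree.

6

[S [A [A [B [C [D b]]]] % [B [B [B [C [C [D b]] / [D b]]] . [C [D b]]] . [C [C [D b]] / [D b]]]]]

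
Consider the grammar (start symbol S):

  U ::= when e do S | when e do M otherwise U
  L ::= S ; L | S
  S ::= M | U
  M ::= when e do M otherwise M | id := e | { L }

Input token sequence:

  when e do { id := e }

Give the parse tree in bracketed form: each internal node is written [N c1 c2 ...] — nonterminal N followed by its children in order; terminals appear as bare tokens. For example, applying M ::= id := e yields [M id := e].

S
U
when e do S
when e do M
when e do { L }
when e do { S }
when e do { M }
when e do { id := e }

[S [U when e do [S [M { [L [S [M id := e]]] }]]]]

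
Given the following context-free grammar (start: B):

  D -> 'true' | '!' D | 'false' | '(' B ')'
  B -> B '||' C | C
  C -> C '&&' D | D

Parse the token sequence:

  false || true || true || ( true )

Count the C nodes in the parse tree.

5

[B [B [B [B [C [D false]]] || [C [D true]]] || [C [D true]]] || [C [D ( [B [C [D true]]] )]]]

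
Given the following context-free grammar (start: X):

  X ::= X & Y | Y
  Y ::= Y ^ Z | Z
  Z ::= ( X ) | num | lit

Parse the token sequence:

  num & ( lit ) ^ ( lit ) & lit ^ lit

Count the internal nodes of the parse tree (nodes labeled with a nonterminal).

19

[X [X [X [Y [Z num]]] & [Y [Y [Z ( [X [Y [Z lit]]] )]] ^ [Z ( [X [Y [Z lit]]] )]]] & [Y [Y [Z lit]] ^ [Z lit]]]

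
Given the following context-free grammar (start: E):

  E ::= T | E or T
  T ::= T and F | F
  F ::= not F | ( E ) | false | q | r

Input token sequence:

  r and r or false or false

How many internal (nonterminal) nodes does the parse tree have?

[E [E [E [T [T [F r]] and [F r]]] or [T [F false]]] or [T [F false]]]

11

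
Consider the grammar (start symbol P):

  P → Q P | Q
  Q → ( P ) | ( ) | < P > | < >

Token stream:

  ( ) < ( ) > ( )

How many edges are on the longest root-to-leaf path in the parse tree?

5

[P [Q ( )] [P [Q < [P [Q ( )]] >] [P [Q ( )]]]]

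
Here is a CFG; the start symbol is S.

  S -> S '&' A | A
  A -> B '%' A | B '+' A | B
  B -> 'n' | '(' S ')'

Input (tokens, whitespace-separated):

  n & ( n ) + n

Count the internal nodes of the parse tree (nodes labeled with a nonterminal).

[S [S [A [B n]]] & [A [B ( [S [A [B n]]] )] + [A [B n]]]]

11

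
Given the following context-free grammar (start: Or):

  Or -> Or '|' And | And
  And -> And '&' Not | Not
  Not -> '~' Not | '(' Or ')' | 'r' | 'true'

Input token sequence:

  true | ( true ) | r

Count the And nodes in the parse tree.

4

[Or [Or [Or [And [Not true]]] | [And [Not ( [Or [And [Not true]]] )]]] | [And [Not r]]]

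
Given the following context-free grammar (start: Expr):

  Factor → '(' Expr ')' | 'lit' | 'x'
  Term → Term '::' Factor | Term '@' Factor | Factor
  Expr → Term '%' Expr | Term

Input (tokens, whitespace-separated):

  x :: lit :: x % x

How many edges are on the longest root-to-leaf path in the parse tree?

[Expr [Term [Term [Term [Factor x]] :: [Factor lit]] :: [Factor x]] % [Expr [Term [Factor x]]]]

5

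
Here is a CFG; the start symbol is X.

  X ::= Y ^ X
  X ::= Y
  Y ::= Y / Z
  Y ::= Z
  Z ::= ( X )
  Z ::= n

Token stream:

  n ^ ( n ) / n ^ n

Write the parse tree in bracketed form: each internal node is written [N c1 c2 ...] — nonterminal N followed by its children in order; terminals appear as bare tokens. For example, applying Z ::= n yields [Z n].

[X [Y [Z n]] ^ [X [Y [Y [Z ( [X [Y [Z n]]] )]] / [Z n]] ^ [X [Y [Z n]]]]]

X
Y ^ X
Z ^ X
n ^ X
n ^ Y ^ X
n ^ Y / Z ^ X
n ^ Z / Z ^ X
n ^ ( X ) / Z ^ X
n ^ ( Y ) / Z ^ X
n ^ ( Z ) / Z ^ X
n ^ ( n ) / Z ^ X
n ^ ( n ) / n ^ X
n ^ ( n ) / n ^ Y
n ^ ( n ) / n ^ Z
n ^ ( n ) / n ^ n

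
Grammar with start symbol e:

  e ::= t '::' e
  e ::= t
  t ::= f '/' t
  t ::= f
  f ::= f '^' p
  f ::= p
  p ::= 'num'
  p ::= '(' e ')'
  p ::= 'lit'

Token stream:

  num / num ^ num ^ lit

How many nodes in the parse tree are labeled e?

[e [t [f [p num]] / [t [f [f [f [p num]] ^ [p num]] ^ [p lit]]]]]

1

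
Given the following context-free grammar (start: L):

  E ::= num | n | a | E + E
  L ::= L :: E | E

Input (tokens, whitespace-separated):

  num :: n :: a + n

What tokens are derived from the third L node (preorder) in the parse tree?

num

[L [L [L [E num]] :: [E n]] :: [E [E a] + [E n]]]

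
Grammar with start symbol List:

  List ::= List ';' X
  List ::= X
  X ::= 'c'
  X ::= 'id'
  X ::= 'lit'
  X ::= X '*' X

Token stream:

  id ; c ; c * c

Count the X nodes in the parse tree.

[List [List [List [X id]] ; [X c]] ; [X [X c] * [X c]]]

5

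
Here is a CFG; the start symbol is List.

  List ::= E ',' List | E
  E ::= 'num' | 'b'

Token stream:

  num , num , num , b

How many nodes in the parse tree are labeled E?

4

[List [E num] , [List [E num] , [List [E num] , [List [E b]]]]]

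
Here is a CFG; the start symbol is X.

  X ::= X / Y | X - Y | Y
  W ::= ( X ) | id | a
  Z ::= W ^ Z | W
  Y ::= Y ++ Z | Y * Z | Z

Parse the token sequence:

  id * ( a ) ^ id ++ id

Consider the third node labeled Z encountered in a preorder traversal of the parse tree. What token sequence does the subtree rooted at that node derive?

a

[X [Y [Y [Y [Z [W id]]] * [Z [W ( [X [Y [Z [W a]]]] )] ^ [Z [W id]]]] ++ [Z [W id]]]]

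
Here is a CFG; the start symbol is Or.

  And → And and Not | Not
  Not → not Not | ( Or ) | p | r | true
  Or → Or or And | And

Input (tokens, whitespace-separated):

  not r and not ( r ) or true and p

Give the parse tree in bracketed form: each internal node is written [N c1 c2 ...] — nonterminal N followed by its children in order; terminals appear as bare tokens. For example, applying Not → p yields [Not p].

[Or [Or [And [And [Not not [Not r]]] and [Not not [Not ( [Or [And [Not r]]] )]]]] or [And [And [Not true]] and [Not p]]]

Or
Or or And
And or And
And and Not or And
Not and Not or And
not Not and Not or And
not r and Not or And
not r and not Not or And
not r and not ( Or ) or And
not r and not ( And ) or And
not r and not ( Not ) or And
not r and not ( r ) or And
not r and not ( r ) or And and Not
not r and not ( r ) or Not and Not
not r and not ( r ) or true and Not
not r and not ( r ) or true and p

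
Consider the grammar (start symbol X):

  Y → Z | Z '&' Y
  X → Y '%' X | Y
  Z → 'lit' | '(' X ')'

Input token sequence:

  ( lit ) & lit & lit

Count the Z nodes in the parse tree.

[X [Y [Z ( [X [Y [Z lit]]] )] & [Y [Z lit] & [Y [Z lit]]]]]

4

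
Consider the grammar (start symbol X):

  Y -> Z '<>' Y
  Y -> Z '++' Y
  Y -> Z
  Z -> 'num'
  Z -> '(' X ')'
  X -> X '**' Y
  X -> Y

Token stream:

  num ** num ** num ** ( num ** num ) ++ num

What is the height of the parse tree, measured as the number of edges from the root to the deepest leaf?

7

[X [X [X [X [Y [Z num]]] ** [Y [Z num]]] ** [Y [Z num]]] ** [Y [Z ( [X [X [Y [Z num]]] ** [Y [Z num]]] )] ++ [Y [Z num]]]]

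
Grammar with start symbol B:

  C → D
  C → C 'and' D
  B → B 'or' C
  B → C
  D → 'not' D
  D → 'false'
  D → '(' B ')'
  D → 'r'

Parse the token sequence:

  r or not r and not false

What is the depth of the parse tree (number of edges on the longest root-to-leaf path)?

5

[B [B [C [D r]]] or [C [C [D not [D r]]] and [D not [D false]]]]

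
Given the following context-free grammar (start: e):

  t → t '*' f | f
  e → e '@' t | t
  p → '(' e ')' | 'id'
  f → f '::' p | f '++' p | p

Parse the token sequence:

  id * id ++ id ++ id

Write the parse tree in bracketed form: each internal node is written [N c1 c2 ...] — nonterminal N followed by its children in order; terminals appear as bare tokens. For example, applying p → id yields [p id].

[e [t [t [f [p id]]] * [f [f [f [p id]] ++ [p id]] ++ [p id]]]]

e
t
t * f
f * f
p * f
id * f
id * f ++ p
id * f ++ p ++ p
id * p ++ p ++ p
id * id ++ p ++ p
id * id ++ id ++ p
id * id ++ id ++ id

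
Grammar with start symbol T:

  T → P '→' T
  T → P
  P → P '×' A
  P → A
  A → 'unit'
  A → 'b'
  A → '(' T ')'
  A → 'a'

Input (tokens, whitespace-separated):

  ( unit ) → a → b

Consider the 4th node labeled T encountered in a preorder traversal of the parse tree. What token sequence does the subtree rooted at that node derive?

[T [P [A ( [T [P [A unit]]] )]] → [T [P [A a]] → [T [P [A b]]]]]

b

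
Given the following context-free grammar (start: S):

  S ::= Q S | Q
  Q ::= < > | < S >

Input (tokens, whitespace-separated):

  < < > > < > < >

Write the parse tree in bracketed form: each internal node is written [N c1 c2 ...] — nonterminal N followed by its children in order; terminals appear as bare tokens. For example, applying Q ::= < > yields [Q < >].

[S [Q < [S [Q < >]] >] [S [Q < >] [S [Q < >]]]]

S
Q S
< S > S
< Q > S
< < > > S
< < > > Q S
< < > > < > S
< < > > < > Q
< < > > < > < >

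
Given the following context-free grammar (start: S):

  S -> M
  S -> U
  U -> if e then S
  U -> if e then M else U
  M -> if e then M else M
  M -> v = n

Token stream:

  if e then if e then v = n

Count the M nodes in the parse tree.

[S [U if e then [S [U if e then [S [M v = n]]]]]]

1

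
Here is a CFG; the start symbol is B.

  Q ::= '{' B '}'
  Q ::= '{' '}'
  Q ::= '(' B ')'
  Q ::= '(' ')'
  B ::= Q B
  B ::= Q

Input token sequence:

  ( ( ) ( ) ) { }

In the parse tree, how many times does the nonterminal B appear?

[B [Q ( [B [Q ( )] [B [Q ( )]]] )] [B [Q { }]]]

4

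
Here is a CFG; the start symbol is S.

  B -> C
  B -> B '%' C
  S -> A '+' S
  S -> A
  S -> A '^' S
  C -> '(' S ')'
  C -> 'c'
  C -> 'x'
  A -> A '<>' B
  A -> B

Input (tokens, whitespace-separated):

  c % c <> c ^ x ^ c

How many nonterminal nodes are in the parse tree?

[S [A [A [B [B [C c]] % [C c]]] <> [B [C c]]] ^ [S [A [B [C x]]] ^ [S [A [B [C c]]]]]]

17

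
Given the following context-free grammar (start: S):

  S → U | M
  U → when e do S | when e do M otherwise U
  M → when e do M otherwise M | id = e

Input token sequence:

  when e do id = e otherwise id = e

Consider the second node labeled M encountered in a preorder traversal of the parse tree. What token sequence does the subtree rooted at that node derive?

id = e

[S [M when e do [M id = e] otherwise [M id = e]]]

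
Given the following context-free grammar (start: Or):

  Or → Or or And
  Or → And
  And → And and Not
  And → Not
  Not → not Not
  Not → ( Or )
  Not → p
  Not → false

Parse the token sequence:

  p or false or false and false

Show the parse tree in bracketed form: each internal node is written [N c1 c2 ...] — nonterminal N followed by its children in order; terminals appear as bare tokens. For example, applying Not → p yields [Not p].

[Or [Or [Or [And [Not p]]] or [And [Not false]]] or [And [And [Not false]] and [Not false]]]

Or
Or or And
Or or And or And
And or And or And
Not or And or And
p or And or And
p or Not or And
p or false or And
p or false or And and Not
p or false or Not and Not
p or false or false and Not
p or false or false and false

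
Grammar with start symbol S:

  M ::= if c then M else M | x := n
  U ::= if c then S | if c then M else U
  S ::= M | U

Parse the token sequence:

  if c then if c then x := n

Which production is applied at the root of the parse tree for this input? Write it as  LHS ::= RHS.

[S [U if c then [S [U if c then [S [M x := n]]]]]]

S ::= U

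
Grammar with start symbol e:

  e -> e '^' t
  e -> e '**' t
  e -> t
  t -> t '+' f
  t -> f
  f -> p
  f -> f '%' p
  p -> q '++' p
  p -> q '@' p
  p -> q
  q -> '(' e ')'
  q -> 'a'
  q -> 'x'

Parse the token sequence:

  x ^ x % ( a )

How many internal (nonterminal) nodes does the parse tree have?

18

[e [e [t [f [p [q x]]]]] ^ [t [f [f [p [q x]]] % [p [q ( [e [t [f [p [q a]]]]] )]]]]]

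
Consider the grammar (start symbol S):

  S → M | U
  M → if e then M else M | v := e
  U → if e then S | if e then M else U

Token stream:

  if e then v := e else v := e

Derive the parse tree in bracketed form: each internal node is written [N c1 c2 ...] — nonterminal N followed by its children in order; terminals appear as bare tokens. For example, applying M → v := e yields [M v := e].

S
M
if e then M else M
if e then v := e else M
if e then v := e else v := e

[S [M if e then [M v := e] else [M v := e]]]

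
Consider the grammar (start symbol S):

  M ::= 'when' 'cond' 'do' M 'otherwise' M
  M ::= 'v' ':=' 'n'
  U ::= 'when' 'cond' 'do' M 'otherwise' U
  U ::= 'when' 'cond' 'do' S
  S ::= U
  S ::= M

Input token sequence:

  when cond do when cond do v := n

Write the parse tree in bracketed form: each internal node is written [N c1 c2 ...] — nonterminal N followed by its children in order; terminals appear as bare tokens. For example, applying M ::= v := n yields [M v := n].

[S [U when cond do [S [U when cond do [S [M v := n]]]]]]

S
U
when cond do S
when cond do U
when cond do when cond do S
when cond do when cond do M
when cond do when cond do v := n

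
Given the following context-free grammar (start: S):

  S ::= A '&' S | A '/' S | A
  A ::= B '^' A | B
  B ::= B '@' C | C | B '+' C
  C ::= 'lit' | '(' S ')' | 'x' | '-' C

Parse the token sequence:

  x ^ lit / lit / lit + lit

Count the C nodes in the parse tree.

5

[S [A [B [C x]] ^ [A [B [C lit]]]] / [S [A [B [C lit]]] / [S [A [B [B [C lit]] + [C lit]]]]]]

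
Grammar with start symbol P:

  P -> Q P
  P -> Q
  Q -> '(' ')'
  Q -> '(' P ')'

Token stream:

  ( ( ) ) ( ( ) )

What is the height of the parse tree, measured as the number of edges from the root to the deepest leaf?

[P [Q ( [P [Q ( )]] )] [P [Q ( [P [Q ( )]] )]]]

5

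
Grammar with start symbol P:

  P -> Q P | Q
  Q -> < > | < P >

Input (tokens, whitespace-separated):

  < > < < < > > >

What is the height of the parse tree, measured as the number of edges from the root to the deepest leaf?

7

[P [Q < >] [P [Q < [P [Q < [P [Q < >]] >]] >]]]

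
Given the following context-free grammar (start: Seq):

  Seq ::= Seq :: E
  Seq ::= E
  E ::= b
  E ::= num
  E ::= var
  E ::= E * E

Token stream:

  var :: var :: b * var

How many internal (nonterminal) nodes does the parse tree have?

8

[Seq [Seq [Seq [E var]] :: [E var]] :: [E [E b] * [E var]]]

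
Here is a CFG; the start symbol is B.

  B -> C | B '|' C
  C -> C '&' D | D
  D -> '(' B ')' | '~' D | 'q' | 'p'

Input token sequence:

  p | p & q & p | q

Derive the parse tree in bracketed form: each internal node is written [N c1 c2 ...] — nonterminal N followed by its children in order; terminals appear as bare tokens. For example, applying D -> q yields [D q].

B
B | C
B | C | C
C | C | C
D | C | C
p | C | C
p | C & D | C
p | C & D & D | C
p | D & D & D | C
p | p & D & D | C
p | p & q & D | C
p | p & q & p | C
p | p & q & p | D
p | p & q & p | q

[B [B [B [C [D p]]] | [C [C [C [D p]] & [D q]] & [D p]]] | [C [D q]]]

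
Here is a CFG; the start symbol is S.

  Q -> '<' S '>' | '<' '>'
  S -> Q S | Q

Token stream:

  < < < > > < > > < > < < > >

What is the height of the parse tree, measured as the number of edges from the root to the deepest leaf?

6

[S [Q < [S [Q < [S [Q < >]] >] [S [Q < >]]] >] [S [Q < >] [S [Q < [S [Q < >]] >]]]]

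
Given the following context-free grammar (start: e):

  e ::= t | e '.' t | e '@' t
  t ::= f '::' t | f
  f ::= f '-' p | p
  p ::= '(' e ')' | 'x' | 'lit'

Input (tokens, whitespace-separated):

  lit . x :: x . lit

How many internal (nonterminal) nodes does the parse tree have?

[e [e [e [t [f [p lit]]]] . [t [f [p x]] :: [t [f [p x]]]]] . [t [f [p lit]]]]

15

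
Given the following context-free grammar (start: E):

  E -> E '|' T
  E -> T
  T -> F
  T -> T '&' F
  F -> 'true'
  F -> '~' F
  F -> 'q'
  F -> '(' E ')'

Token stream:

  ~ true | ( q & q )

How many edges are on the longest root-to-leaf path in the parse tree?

[E [E [T [F ~ [F true]]]] | [T [F ( [E [T [T [F q]] & [F q]]] )]]]

7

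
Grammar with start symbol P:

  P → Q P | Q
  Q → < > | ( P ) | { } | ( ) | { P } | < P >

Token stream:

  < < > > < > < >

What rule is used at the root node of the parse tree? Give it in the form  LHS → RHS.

P → Q P

[P [Q < [P [Q < >]] >] [P [Q < >] [P [Q < >]]]]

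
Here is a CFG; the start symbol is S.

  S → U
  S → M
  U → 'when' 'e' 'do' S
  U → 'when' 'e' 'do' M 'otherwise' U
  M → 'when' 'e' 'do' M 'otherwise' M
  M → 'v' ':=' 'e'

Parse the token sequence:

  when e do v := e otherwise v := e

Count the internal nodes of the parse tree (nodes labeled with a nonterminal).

[S [M when e do [M v := e] otherwise [M v := e]]]

4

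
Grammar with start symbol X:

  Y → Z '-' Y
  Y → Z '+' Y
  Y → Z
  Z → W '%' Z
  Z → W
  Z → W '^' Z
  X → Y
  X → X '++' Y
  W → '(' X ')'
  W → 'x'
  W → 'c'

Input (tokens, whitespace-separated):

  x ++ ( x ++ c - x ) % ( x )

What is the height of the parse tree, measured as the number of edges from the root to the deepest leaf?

[X [X [Y [Z [W x]]]] ++ [Y [Z [W ( [X [X [Y [Z [W x]]]] ++ [Y [Z [W c]] - [Y [Z [W x]]]]] )] % [Z [W ( [X [Y [Z [W x]]]] )]]]]]

9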